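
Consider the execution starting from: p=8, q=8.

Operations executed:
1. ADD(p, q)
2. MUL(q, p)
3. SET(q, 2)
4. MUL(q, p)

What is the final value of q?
q = 32

Tracing execution:
Step 1: ADD(p, q) → q = 8
Step 2: MUL(q, p) → q = 128
Step 3: SET(q, 2) → q = 2
Step 4: MUL(q, p) → q = 32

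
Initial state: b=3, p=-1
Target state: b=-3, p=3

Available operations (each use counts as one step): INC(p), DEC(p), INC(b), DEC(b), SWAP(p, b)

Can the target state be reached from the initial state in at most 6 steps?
Yes

Path (3 steps): DEC(p) → DEC(p) → SWAP(p, b)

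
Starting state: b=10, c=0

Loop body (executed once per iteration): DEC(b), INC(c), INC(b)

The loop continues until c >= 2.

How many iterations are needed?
2

Tracing iterations:
Initial: b=10, c=0
After iteration 1: b=10, c=1
After iteration 2: b=10, c=2
c >= 2 now holds, so the loop exits after 2 iterations.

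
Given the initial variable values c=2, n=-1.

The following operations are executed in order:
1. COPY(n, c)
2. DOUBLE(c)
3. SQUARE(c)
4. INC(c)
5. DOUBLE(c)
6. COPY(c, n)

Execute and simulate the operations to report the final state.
{c: 2, n: 2}

Step-by-step execution:
Initial: c=2, n=-1
After step 1 (COPY(n, c)): c=2, n=2
After step 2 (DOUBLE(c)): c=4, n=2
After step 3 (SQUARE(c)): c=16, n=2
After step 4 (INC(c)): c=17, n=2
After step 5 (DOUBLE(c)): c=34, n=2
After step 6 (COPY(c, n)): c=2, n=2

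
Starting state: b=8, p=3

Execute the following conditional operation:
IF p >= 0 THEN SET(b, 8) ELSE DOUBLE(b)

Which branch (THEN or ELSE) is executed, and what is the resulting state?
Branch: THEN, Final state: b=8, p=3

Evaluating condition: p >= 0
p = 3
Condition is True, so THEN branch executes
After SET(b, 8): b=8, p=3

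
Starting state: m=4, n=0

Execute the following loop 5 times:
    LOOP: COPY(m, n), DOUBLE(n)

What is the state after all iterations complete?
m=0, n=0

Iteration trace:
Start: m=4, n=0
After iteration 1: m=0, n=0
After iteration 2: m=0, n=0
After iteration 3: m=0, n=0
After iteration 4: m=0, n=0
After iteration 5: m=0, n=0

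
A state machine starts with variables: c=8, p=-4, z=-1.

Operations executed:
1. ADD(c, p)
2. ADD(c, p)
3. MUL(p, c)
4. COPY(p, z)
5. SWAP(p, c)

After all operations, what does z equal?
z = -1

Tracing execution:
Step 1: ADD(c, p) → z = -1
Step 2: ADD(c, p) → z = -1
Step 3: MUL(p, c) → z = -1
Step 4: COPY(p, z) → z = -1
Step 5: SWAP(p, c) → z = -1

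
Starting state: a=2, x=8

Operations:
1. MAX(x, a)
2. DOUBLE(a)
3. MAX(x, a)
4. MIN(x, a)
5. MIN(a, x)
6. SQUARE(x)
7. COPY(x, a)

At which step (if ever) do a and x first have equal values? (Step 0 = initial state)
Step 4

a and x first become equal after step 4.

Comparing values at each step:
Initial: a=2, x=8
After step 1: a=2, x=8
After step 2: a=4, x=8
After step 3: a=4, x=8
After step 4: a=4, x=4 ← equal!
After step 5: a=4, x=4 ← equal!
After step 6: a=4, x=16
After step 7: a=4, x=4 ← equal!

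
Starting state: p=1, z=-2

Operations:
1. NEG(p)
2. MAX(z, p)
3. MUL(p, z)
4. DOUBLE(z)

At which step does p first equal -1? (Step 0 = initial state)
Step 1

Tracing p:
Initial: p = 1
After step 1: p = -1 ← first occurrence
After step 2: p = -1
After step 3: p = 1
After step 4: p = 1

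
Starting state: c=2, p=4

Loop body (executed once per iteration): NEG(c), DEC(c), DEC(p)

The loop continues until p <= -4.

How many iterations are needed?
8

Tracing iterations:
Initial: c=2, p=4
After iteration 1: c=-3, p=3
After iteration 2: c=2, p=2
After iteration 3: c=-3, p=1
After iteration 4: c=2, p=0
After iteration 5: c=-3, p=-1
After iteration 6: c=2, p=-2
After iteration 7: c=-3, p=-3
After iteration 8: c=2, p=-4
p <= -4 now holds, so the loop exits after 8 iterations.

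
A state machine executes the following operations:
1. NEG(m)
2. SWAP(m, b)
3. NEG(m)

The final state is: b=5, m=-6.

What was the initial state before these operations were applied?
b=6, m=-5

Working backwards:
Final state: b=5, m=-6
Before step 3 (NEG(m)): b=5, m=6
Before step 2 (SWAP(m, b)): b=6, m=5
Before step 1 (NEG(m)): b=6, m=-5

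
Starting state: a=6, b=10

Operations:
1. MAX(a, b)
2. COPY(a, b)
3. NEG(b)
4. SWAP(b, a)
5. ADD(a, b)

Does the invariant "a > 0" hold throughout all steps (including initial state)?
No, violated after step 4

The invariant is violated after step 4.

State at each step:
Initial: a=6, b=10
After step 1: a=10, b=10
After step 2: a=10, b=10
After step 3: a=10, b=-10
After step 4: a=-10, b=10
After step 5: a=0, b=10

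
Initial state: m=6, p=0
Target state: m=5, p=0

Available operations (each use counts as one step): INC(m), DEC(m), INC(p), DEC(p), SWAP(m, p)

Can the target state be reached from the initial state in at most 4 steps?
Yes

Path (1 step): DEC(m)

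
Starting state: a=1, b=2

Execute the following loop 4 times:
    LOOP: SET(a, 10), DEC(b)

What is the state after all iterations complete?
a=10, b=-2

Iteration trace:
Start: a=1, b=2
After iteration 1: a=10, b=1
After iteration 2: a=10, b=0
After iteration 3: a=10, b=-1
After iteration 4: a=10, b=-2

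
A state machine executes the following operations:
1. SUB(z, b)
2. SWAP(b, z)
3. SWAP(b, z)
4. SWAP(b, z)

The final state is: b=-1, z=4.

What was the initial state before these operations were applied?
b=4, z=3

Working backwards:
Final state: b=-1, z=4
Before step 4 (SWAP(b, z)): b=4, z=-1
Before step 3 (SWAP(b, z)): b=-1, z=4
Before step 2 (SWAP(b, z)): b=4, z=-1
Before step 1 (SUB(z, b)): b=4, z=3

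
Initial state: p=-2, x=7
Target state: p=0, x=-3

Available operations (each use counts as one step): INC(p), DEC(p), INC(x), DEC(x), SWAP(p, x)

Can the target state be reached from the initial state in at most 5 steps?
No

The target state cannot be reached within 5 steps.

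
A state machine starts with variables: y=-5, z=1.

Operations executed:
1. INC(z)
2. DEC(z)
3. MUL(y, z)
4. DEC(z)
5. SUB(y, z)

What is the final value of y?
y = -5

Tracing execution:
Step 1: INC(z) → y = -5
Step 2: DEC(z) → y = -5
Step 3: MUL(y, z) → y = -5
Step 4: DEC(z) → y = -5
Step 5: SUB(y, z) → y = -5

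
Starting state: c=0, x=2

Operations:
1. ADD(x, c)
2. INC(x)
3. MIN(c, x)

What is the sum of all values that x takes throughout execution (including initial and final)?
10

Values of x at each step:
Initial: x = 2
After step 1: x = 2
After step 2: x = 3
After step 3: x = 3
Sum = 2 + 2 + 3 + 3 = 10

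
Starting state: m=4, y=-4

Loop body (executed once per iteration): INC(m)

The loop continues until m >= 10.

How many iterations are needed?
6

Tracing iterations:
Initial: m=4, y=-4
After iteration 1: m=5, y=-4
After iteration 2: m=6, y=-4
After iteration 3: m=7, y=-4
After iteration 4: m=8, y=-4
After iteration 5: m=9, y=-4
After iteration 6: m=10, y=-4
m >= 10 now holds, so the loop exits after 6 iterations.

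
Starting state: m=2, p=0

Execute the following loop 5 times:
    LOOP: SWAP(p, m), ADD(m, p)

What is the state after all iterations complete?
m=16, p=10

Iteration trace:
Start: m=2, p=0
After iteration 1: m=2, p=2
After iteration 2: m=4, p=2
After iteration 3: m=6, p=4
After iteration 4: m=10, p=6
After iteration 5: m=16, p=10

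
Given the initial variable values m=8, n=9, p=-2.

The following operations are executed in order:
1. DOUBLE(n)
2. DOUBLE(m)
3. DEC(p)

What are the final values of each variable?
{m: 16, n: 18, p: -3}

Step-by-step execution:
Initial: m=8, n=9, p=-2
After step 1 (DOUBLE(n)): m=8, n=18, p=-2
After step 2 (DOUBLE(m)): m=16, n=18, p=-2
After step 3 (DEC(p)): m=16, n=18, p=-3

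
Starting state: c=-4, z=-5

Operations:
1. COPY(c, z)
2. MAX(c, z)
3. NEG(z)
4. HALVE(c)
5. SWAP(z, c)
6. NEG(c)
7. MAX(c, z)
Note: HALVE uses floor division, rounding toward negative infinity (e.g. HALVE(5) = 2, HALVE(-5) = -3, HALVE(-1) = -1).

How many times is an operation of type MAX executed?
2

Counting MAX operations:
Step 2: MAX(c, z) ← MAX
Step 7: MAX(c, z) ← MAX
Total: 2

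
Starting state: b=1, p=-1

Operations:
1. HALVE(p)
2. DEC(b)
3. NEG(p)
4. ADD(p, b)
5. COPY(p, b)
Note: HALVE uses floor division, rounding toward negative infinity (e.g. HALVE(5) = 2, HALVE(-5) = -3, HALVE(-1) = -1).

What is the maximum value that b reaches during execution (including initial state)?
1

Values of b at each step:
Initial: b = 1 ← maximum
After step 1: b = 1
After step 2: b = 0
After step 3: b = 0
After step 4: b = 0
After step 5: b = 0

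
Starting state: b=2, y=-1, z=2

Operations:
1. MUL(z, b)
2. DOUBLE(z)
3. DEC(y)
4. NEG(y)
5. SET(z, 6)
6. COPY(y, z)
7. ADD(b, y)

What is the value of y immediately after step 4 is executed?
y = 2

Tracing y through execution:
Initial: y = -1
After step 1 (MUL(z, b)): y = -1
After step 2 (DOUBLE(z)): y = -1
After step 3 (DEC(y)): y = -2
After step 4 (NEG(y)): y = 2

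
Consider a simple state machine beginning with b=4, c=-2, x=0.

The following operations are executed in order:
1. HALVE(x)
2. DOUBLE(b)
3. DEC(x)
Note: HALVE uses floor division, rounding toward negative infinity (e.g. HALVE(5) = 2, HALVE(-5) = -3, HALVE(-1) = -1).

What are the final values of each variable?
{b: 8, c: -2, x: -1}

Step-by-step execution:
Initial: b=4, c=-2, x=0
After step 1 (HALVE(x)): b=4, c=-2, x=0
After step 2 (DOUBLE(b)): b=8, c=-2, x=0
After step 3 (DEC(x)): b=8, c=-2, x=-1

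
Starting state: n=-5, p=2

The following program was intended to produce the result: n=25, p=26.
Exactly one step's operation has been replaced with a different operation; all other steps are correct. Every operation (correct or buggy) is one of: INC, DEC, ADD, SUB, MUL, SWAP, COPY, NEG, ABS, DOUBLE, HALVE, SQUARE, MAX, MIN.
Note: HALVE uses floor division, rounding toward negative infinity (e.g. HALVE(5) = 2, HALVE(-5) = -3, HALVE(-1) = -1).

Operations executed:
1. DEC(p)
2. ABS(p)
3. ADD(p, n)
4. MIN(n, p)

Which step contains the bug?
Step 2

Trace with buggy code:
Initial: n=-5, p=2
After step 1: n=-5, p=1
After step 2: n=-5, p=1
After step 3: n=-5, p=-4
After step 4: n=-5, p=-4
Actual final n=-5, p=-4 ≠ expected n=25, p=26.
Step 2 is the only position where a single-operation replacement can produce the expected result.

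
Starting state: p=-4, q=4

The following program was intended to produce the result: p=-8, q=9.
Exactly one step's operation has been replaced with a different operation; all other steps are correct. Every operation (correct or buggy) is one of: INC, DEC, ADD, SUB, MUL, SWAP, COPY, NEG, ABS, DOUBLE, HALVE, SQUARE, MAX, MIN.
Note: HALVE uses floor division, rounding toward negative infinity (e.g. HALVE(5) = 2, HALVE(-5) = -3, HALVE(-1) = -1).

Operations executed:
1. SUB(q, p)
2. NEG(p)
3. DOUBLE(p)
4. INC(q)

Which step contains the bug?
Step 2

Trace with buggy code:
Initial: p=-4, q=4
After step 1: p=-4, q=8
After step 2: p=4, q=8
After step 3: p=8, q=8
After step 4: p=8, q=9
Actual final p=8, q=9 ≠ expected p=-8, q=9.
Step 2 is the only position where a single-operation replacement can produce the expected result.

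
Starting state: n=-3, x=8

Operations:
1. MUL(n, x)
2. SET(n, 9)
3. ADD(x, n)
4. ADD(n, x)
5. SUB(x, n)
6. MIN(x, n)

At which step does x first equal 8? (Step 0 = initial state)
Step 0

Tracing x:
Initial: x = 8 ← first occurrence
After step 1: x = 8
After step 2: x = 8
After step 3: x = 17
After step 4: x = 17
After step 5: x = -9
After step 6: x = -9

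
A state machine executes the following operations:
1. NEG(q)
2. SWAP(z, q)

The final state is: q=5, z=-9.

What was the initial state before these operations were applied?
q=9, z=5

Working backwards:
Final state: q=5, z=-9
Before step 2 (SWAP(z, q)): q=-9, z=5
Before step 1 (NEG(q)): q=9, z=5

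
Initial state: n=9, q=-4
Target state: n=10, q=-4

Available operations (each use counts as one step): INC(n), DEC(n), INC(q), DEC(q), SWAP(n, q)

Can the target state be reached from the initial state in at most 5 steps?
Yes

Path (1 step): INC(n)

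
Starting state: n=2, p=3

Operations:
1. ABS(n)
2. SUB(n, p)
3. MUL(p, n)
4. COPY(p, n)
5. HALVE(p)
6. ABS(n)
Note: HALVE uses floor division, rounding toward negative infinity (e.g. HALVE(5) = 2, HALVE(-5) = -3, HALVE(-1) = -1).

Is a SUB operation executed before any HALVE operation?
Yes

First SUB: step 2
First HALVE: step 5
Since 2 < 5, SUB comes first.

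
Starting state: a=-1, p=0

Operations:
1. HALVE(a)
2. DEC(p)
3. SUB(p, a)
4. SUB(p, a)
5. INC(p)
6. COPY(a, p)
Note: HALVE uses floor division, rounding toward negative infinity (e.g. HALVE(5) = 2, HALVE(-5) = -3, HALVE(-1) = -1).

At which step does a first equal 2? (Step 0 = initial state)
Step 6

Tracing a:
Initial: a = -1
After step 1: a = -1
After step 2: a = -1
After step 3: a = -1
After step 4: a = -1
After step 5: a = -1
After step 6: a = 2 ← first occurrence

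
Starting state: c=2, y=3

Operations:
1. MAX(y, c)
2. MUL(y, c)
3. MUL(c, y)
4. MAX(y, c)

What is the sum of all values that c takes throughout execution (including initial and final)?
30

Values of c at each step:
Initial: c = 2
After step 1: c = 2
After step 2: c = 2
After step 3: c = 12
After step 4: c = 12
Sum = 2 + 2 + 2 + 12 + 12 = 30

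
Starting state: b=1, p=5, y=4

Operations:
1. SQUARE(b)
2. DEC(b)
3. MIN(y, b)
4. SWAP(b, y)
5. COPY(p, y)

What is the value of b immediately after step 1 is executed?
b = 1

Tracing b through execution:
Initial: b = 1
After step 1 (SQUARE(b)): b = 1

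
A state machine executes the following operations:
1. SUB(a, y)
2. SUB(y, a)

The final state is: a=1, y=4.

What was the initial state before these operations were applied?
a=6, y=5

Working backwards:
Final state: a=1, y=4
Before step 2 (SUB(y, a)): a=1, y=5
Before step 1 (SUB(a, y)): a=6, y=5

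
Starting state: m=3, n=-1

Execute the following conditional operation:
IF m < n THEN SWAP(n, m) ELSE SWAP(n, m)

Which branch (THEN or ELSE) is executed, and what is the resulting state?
Branch: ELSE, Final state: m=-1, n=3

Evaluating condition: m < n
m = 3, n = -1
Condition is False, so ELSE branch executes
After SWAP(n, m): m=-1, n=3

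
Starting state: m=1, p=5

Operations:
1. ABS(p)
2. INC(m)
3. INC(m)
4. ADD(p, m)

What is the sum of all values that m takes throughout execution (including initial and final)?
10

Values of m at each step:
Initial: m = 1
After step 1: m = 1
After step 2: m = 2
After step 3: m = 3
After step 4: m = 3
Sum = 1 + 1 + 2 + 3 + 3 = 10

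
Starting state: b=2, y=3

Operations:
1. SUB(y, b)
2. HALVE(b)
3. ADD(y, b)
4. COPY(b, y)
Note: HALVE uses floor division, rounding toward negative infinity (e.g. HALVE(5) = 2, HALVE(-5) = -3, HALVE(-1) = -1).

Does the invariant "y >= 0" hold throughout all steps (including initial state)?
Yes

The invariant holds at every step.

State at each step:
Initial: b=2, y=3
After step 1: b=2, y=1
After step 2: b=1, y=1
After step 3: b=1, y=2
After step 4: b=2, y=2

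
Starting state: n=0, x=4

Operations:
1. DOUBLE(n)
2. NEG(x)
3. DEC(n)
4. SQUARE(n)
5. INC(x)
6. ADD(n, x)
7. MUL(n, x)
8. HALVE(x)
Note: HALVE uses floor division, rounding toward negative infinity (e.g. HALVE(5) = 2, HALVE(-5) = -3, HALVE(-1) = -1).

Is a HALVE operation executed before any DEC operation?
No

First HALVE: step 8
First DEC: step 3
Since 8 > 3, DEC comes first.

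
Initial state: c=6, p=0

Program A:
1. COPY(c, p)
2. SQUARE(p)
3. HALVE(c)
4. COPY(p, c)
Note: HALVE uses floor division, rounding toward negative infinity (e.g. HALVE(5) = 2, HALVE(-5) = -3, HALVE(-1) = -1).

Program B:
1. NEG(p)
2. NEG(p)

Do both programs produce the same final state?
No

Program A final state: c=0, p=0
Program B final state: c=6, p=0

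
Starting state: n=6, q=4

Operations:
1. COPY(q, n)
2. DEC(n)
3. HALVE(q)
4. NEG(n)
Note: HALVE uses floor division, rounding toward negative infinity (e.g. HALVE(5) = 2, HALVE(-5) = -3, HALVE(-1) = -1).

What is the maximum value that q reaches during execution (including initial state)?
6

Values of q at each step:
Initial: q = 4
After step 1: q = 6 ← maximum
After step 2: q = 6
After step 3: q = 3
After step 4: q = 3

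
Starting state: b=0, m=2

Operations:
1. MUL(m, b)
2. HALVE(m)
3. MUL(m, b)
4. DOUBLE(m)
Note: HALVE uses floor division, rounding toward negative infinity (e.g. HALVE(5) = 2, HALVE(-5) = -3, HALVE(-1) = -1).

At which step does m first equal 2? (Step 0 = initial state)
Step 0

Tracing m:
Initial: m = 2 ← first occurrence
After step 1: m = 0
After step 2: m = 0
After step 3: m = 0
After step 4: m = 0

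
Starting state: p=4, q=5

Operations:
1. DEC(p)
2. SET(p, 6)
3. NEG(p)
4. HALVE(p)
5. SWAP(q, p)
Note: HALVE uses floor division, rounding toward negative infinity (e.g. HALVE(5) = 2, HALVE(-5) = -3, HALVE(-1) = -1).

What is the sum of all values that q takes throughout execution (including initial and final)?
22

Values of q at each step:
Initial: q = 5
After step 1: q = 5
After step 2: q = 5
After step 3: q = 5
After step 4: q = 5
After step 5: q = -3
Sum = 5 + 5 + 5 + 5 + 5 + -3 = 22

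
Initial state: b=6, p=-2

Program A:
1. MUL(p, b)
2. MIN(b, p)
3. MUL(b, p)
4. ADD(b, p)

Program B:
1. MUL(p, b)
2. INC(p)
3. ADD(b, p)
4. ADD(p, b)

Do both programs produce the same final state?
No

Program A final state: b=132, p=-12
Program B final state: b=-5, p=-16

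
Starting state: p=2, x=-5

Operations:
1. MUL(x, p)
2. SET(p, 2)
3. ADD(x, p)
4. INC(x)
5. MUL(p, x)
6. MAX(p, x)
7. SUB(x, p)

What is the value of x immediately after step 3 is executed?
x = -8

Tracing x through execution:
Initial: x = -5
After step 1 (MUL(x, p)): x = -10
After step 2 (SET(p, 2)): x = -10
After step 3 (ADD(x, p)): x = -8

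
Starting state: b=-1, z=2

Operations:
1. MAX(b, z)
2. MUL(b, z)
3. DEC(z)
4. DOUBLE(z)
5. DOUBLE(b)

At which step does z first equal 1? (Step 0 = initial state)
Step 3

Tracing z:
Initial: z = 2
After step 1: z = 2
After step 2: z = 2
After step 3: z = 1 ← first occurrence
After step 4: z = 2
After step 5: z = 2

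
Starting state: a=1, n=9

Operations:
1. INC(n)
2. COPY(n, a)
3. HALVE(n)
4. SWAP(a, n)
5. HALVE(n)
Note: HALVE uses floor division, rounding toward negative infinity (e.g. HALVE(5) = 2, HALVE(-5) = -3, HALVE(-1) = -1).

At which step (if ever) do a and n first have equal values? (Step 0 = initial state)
Step 2

a and n first become equal after step 2.

Comparing values at each step:
Initial: a=1, n=9
After step 1: a=1, n=10
After step 2: a=1, n=1 ← equal!
After step 3: a=1, n=0
After step 4: a=0, n=1
After step 5: a=0, n=0 ← equal!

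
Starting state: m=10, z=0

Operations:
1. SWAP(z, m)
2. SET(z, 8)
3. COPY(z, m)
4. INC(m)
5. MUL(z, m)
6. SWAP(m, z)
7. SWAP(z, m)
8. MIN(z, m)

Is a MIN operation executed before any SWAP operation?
No

First MIN: step 8
First SWAP: step 1
Since 8 > 1, SWAP comes first.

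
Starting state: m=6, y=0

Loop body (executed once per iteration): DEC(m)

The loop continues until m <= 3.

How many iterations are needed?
3

Tracing iterations:
Initial: m=6, y=0
After iteration 1: m=5, y=0
After iteration 2: m=4, y=0
After iteration 3: m=3, y=0
m <= 3 now holds, so the loop exits after 3 iterations.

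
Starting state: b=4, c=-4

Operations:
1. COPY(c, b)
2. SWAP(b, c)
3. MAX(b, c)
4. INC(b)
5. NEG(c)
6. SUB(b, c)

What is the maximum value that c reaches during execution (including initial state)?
4

Values of c at each step:
Initial: c = -4
After step 1: c = 4 ← maximum
After step 2: c = 4
After step 3: c = 4
After step 4: c = 4
After step 5: c = -4
After step 6: c = -4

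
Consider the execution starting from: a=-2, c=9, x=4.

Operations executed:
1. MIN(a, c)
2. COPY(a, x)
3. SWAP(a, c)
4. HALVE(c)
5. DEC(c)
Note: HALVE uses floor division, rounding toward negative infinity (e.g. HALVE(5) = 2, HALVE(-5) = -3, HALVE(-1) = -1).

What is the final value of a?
a = 9

Tracing execution:
Step 1: MIN(a, c) → a = -2
Step 2: COPY(a, x) → a = 4
Step 3: SWAP(a, c) → a = 9
Step 4: HALVE(c) → a = 9
Step 5: DEC(c) → a = 9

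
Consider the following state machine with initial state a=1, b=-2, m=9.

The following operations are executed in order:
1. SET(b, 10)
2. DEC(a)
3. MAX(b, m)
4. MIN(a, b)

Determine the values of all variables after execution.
{a: 0, b: 10, m: 9}

Step-by-step execution:
Initial: a=1, b=-2, m=9
After step 1 (SET(b, 10)): a=1, b=10, m=9
After step 2 (DEC(a)): a=0, b=10, m=9
After step 3 (MAX(b, m)): a=0, b=10, m=9
After step 4 (MIN(a, b)): a=0, b=10, m=9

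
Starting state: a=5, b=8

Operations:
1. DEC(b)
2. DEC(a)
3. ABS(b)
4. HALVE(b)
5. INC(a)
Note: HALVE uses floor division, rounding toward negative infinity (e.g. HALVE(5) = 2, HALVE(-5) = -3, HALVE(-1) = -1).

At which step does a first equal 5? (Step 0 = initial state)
Step 0

Tracing a:
Initial: a = 5 ← first occurrence
After step 1: a = 5
After step 2: a = 4
After step 3: a = 4
After step 4: a = 4
After step 5: a = 5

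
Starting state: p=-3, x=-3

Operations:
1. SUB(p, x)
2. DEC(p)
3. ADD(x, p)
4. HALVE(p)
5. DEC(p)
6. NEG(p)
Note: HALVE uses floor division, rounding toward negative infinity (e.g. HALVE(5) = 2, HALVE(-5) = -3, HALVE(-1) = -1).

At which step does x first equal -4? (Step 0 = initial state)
Step 3

Tracing x:
Initial: x = -3
After step 1: x = -3
After step 2: x = -3
After step 3: x = -4 ← first occurrence
After step 4: x = -4
After step 5: x = -4
After step 6: x = -4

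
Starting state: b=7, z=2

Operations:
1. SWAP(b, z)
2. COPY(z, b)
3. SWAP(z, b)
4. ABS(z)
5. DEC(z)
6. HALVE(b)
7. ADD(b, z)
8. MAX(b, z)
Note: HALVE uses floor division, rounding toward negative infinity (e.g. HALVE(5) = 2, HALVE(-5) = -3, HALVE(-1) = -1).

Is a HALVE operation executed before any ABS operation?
No

First HALVE: step 6
First ABS: step 4
Since 6 > 4, ABS comes first.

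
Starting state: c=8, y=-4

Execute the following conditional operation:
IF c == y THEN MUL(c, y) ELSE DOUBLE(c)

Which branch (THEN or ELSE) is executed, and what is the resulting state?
Branch: ELSE, Final state: c=16, y=-4

Evaluating condition: c == y
c = 8, y = -4
Condition is False, so ELSE branch executes
After DOUBLE(c): c=16, y=-4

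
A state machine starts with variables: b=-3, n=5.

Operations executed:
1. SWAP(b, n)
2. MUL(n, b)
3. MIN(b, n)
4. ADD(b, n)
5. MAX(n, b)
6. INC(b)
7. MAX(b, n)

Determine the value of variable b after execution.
b = -15

Tracing execution:
Step 1: SWAP(b, n) → b = 5
Step 2: MUL(n, b) → b = 5
Step 3: MIN(b, n) → b = -15
Step 4: ADD(b, n) → b = -30
Step 5: MAX(n, b) → b = -30
Step 6: INC(b) → b = -29
Step 7: MAX(b, n) → b = -15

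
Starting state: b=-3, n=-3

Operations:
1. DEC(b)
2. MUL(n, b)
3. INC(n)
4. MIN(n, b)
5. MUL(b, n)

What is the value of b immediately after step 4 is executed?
b = -4

Tracing b through execution:
Initial: b = -3
After step 1 (DEC(b)): b = -4
After step 2 (MUL(n, b)): b = -4
After step 3 (INC(n)): b = -4
After step 4 (MIN(n, b)): b = -4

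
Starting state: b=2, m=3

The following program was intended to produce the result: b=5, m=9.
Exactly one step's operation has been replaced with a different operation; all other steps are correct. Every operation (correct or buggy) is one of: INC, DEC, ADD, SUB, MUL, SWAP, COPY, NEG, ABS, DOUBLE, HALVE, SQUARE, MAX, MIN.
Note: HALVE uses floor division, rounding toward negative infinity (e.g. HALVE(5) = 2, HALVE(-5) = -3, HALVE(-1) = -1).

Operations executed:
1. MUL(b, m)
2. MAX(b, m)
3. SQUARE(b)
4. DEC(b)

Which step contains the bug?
Step 3

Trace with buggy code:
Initial: b=2, m=3
After step 1: b=6, m=3
After step 2: b=6, m=3
After step 3: b=36, m=3
After step 4: b=35, m=3
Actual final b=35, m=3 ≠ expected b=5, m=9.
Step 3 is the only position where a single-operation replacement can produce the expected result.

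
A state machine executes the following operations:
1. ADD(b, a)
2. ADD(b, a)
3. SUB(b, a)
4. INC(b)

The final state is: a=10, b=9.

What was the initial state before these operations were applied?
a=10, b=-2

Working backwards:
Final state: a=10, b=9
Before step 4 (INC(b)): a=10, b=8
Before step 3 (SUB(b, a)): a=10, b=18
Before step 2 (ADD(b, a)): a=10, b=8
Before step 1 (ADD(b, a)): a=10, b=-2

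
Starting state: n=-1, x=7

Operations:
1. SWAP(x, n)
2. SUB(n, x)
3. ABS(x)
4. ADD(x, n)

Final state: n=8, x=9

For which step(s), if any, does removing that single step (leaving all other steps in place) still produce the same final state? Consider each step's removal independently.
None - removing any single step changes the final result

Testing removal of each single step:
Without step 1: final = n=-8, x=-1 (different)
Without step 2: final = n=7, x=8 (different)
Without step 3: final = n=8, x=7 (different)
Without step 4: final = n=8, x=1 (different)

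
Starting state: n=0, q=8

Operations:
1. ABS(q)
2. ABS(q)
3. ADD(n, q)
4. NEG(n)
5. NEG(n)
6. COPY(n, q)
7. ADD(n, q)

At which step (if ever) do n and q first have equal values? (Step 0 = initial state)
Step 3

n and q first become equal after step 3.

Comparing values at each step:
Initial: n=0, q=8
After step 1: n=0, q=8
After step 2: n=0, q=8
After step 3: n=8, q=8 ← equal!
After step 4: n=-8, q=8
After step 5: n=8, q=8 ← equal!
After step 6: n=8, q=8 ← equal!
After step 7: n=16, q=8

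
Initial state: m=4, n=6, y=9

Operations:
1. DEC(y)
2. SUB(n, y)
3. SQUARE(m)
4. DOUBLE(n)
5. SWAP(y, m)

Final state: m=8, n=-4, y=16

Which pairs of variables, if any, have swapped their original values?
None

Comparing initial and final values:
m: 4 → 8
y: 9 → 16
n: 6 → -4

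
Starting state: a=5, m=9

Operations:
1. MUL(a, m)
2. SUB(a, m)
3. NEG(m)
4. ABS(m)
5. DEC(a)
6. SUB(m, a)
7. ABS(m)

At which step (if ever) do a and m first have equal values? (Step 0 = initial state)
Never

a and m never become equal during execution.

Comparing values at each step:
Initial: a=5, m=9
After step 1: a=45, m=9
After step 2: a=36, m=9
After step 3: a=36, m=-9
After step 4: a=36, m=9
After step 5: a=35, m=9
After step 6: a=35, m=-26
After step 7: a=35, m=26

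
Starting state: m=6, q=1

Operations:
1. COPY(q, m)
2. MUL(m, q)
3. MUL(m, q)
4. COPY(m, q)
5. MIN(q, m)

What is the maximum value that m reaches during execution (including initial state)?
216

Values of m at each step:
Initial: m = 6
After step 1: m = 6
After step 2: m = 36
After step 3: m = 216 ← maximum
After step 4: m = 6
After step 5: m = 6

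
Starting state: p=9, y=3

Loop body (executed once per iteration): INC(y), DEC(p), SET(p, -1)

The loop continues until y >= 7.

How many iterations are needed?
4

Tracing iterations:
Initial: p=9, y=3
After iteration 1: p=-1, y=4
After iteration 2: p=-1, y=5
After iteration 3: p=-1, y=6
After iteration 4: p=-1, y=7
y >= 7 now holds, so the loop exits after 4 iterations.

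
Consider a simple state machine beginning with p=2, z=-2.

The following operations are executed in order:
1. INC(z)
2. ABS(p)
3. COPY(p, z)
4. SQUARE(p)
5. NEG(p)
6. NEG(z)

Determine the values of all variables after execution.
{p: -1, z: 1}

Step-by-step execution:
Initial: p=2, z=-2
After step 1 (INC(z)): p=2, z=-1
After step 2 (ABS(p)): p=2, z=-1
After step 3 (COPY(p, z)): p=-1, z=-1
After step 4 (SQUARE(p)): p=1, z=-1
After step 5 (NEG(p)): p=-1, z=-1
After step 6 (NEG(z)): p=-1, z=1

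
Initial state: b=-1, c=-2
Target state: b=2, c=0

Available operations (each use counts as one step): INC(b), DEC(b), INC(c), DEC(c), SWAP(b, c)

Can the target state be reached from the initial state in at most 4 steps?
No

The target state cannot be reached within 4 steps.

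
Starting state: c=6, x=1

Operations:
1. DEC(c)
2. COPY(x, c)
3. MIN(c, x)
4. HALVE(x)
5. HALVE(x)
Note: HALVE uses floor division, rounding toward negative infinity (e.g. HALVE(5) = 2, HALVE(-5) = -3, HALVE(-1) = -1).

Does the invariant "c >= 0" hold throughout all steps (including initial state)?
Yes

The invariant holds at every step.

State at each step:
Initial: c=6, x=1
After step 1: c=5, x=1
After step 2: c=5, x=5
After step 3: c=5, x=5
After step 4: c=5, x=2
After step 5: c=5, x=1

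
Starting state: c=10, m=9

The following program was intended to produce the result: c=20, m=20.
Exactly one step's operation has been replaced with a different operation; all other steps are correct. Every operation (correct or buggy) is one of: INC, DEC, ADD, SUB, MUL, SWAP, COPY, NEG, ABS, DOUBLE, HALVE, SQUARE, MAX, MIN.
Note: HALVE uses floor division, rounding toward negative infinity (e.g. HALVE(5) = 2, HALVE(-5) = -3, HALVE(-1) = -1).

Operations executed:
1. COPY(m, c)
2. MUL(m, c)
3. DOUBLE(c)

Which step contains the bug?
Step 2

Trace with buggy code:
Initial: c=10, m=9
After step 1: c=10, m=10
After step 2: c=10, m=100
After step 3: c=20, m=100
Actual final c=20, m=100 ≠ expected c=20, m=20.
Step 2 is the only position where a single-operation replacement can produce the expected result.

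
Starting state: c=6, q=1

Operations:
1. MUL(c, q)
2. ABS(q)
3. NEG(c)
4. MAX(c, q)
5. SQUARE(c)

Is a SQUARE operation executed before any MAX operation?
No

First SQUARE: step 5
First MAX: step 4
Since 5 > 4, MAX comes first.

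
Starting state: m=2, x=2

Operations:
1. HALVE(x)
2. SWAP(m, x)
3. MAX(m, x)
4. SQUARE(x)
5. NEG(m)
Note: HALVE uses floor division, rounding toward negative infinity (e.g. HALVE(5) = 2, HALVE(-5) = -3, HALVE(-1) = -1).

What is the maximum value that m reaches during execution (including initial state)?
2

Values of m at each step:
Initial: m = 2 ← maximum
After step 1: m = 2
After step 2: m = 1
After step 3: m = 2
After step 4: m = 2
After step 5: m = -2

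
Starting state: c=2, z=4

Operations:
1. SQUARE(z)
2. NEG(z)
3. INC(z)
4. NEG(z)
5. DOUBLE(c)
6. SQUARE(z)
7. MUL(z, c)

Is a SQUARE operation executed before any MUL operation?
Yes

First SQUARE: step 1
First MUL: step 7
Since 1 < 7, SQUARE comes first.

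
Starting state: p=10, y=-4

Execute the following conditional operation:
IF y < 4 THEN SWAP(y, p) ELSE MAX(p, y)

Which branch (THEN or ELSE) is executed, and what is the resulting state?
Branch: THEN, Final state: p=-4, y=10

Evaluating condition: y < 4
y = -4
Condition is True, so THEN branch executes
After SWAP(y, p): p=-4, y=10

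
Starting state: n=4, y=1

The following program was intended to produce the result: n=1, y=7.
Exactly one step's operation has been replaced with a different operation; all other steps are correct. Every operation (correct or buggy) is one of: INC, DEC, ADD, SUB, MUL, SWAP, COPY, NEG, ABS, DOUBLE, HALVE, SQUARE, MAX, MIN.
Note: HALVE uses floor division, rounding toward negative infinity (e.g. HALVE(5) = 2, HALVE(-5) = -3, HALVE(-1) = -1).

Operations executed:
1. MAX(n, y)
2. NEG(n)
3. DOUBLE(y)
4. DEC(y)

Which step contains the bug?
Step 2

Trace with buggy code:
Initial: n=4, y=1
After step 1: n=4, y=1
After step 2: n=-4, y=1
After step 3: n=-4, y=2
After step 4: n=-4, y=1
Actual final n=-4, y=1 ≠ expected n=1, y=7.
Step 2 is the only position where a single-operation replacement can produce the expected result.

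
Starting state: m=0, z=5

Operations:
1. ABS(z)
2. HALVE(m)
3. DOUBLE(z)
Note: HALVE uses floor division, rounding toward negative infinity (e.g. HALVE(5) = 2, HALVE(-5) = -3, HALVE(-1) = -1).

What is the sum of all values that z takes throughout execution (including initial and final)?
25

Values of z at each step:
Initial: z = 5
After step 1: z = 5
After step 2: z = 5
After step 3: z = 10
Sum = 5 + 5 + 5 + 10 = 25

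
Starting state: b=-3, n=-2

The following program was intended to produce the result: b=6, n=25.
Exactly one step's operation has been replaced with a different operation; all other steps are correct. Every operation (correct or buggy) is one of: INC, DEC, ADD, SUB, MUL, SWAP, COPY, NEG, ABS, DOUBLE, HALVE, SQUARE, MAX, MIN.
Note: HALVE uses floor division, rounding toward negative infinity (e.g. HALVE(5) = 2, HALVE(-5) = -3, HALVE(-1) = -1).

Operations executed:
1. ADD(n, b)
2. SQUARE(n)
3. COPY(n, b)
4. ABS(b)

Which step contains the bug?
Step 3

Trace with buggy code:
Initial: b=-3, n=-2
After step 1: b=-3, n=-5
After step 2: b=-3, n=25
After step 3: b=-3, n=-3
After step 4: b=3, n=-3
Actual final b=3, n=-3 ≠ expected b=6, n=25.
Step 3 is the only position where a single-operation replacement can produce the expected result.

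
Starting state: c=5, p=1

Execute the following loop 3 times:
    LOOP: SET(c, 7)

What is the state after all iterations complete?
c=7, p=1

Iteration trace:
Start: c=5, p=1
After iteration 1: c=7, p=1
After iteration 2: c=7, p=1
After iteration 3: c=7, p=1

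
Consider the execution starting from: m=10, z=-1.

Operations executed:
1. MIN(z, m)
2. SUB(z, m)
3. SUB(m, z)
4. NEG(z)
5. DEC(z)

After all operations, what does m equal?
m = 21

Tracing execution:
Step 1: MIN(z, m) → m = 10
Step 2: SUB(z, m) → m = 10
Step 3: SUB(m, z) → m = 21
Step 4: NEG(z) → m = 21
Step 5: DEC(z) → m = 21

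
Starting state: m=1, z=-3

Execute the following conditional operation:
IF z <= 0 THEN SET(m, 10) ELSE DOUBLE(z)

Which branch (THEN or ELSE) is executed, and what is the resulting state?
Branch: THEN, Final state: m=10, z=-3

Evaluating condition: z <= 0
z = -3
Condition is True, so THEN branch executes
After SET(m, 10): m=10, z=-3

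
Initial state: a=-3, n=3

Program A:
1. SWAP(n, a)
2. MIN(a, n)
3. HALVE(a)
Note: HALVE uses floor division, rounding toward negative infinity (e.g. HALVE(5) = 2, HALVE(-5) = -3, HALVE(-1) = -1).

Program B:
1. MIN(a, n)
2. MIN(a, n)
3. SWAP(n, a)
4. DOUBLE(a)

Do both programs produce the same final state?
No

Program A final state: a=-2, n=-3
Program B final state: a=6, n=-3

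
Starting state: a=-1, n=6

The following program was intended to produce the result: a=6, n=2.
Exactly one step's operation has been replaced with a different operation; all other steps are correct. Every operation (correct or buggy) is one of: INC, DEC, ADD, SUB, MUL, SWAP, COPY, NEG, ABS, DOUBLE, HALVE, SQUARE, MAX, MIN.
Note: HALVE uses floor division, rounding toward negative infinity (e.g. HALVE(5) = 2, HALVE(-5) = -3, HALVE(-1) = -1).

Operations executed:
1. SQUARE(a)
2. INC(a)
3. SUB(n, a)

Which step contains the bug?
Step 3

Trace with buggy code:
Initial: a=-1, n=6
After step 1: a=1, n=6
After step 2: a=2, n=6
After step 3: a=2, n=4
Actual final a=2, n=4 ≠ expected a=6, n=2.
Step 3 is the only position where a single-operation replacement can produce the expected result.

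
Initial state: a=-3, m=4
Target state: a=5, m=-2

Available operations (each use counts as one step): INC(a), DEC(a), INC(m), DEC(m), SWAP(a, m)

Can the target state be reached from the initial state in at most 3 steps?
Yes

Path (3 steps): INC(a) → INC(m) → SWAP(a, m)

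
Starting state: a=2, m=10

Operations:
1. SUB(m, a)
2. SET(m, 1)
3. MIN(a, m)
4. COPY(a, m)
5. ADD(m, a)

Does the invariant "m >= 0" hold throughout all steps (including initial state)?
Yes

The invariant holds at every step.

State at each step:
Initial: a=2, m=10
After step 1: a=2, m=8
After step 2: a=2, m=1
After step 3: a=1, m=1
After step 4: a=1, m=1
After step 5: a=1, m=2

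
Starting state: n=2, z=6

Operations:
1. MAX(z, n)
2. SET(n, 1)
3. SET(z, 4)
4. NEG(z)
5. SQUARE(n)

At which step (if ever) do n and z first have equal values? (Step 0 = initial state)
Never

n and z never become equal during execution.

Comparing values at each step:
Initial: n=2, z=6
After step 1: n=2, z=6
After step 2: n=1, z=6
After step 3: n=1, z=4
After step 4: n=1, z=-4
After step 5: n=1, z=-4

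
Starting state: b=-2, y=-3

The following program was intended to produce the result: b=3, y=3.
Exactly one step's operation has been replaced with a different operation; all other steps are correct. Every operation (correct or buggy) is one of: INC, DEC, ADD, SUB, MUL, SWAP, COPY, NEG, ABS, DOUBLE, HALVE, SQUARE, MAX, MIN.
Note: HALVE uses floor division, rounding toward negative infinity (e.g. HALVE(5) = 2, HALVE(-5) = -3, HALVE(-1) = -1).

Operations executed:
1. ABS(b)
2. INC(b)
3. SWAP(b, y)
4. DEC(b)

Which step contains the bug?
Step 4

Trace with buggy code:
Initial: b=-2, y=-3
After step 1: b=2, y=-3
After step 2: b=3, y=-3
After step 3: b=-3, y=3
After step 4: b=-4, y=3
Actual final b=-4, y=3 ≠ expected b=3, y=3.
Step 4 is the only position where a single-operation replacement can produce the expected result.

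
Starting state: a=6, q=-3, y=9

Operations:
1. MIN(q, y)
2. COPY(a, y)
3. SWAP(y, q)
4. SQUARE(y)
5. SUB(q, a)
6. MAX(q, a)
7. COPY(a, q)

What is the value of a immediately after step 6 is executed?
a = 9

Tracing a through execution:
Initial: a = 6
After step 1 (MIN(q, y)): a = 6
After step 2 (COPY(a, y)): a = 9
After step 3 (SWAP(y, q)): a = 9
After step 4 (SQUARE(y)): a = 9
After step 5 (SUB(q, a)): a = 9
After step 6 (MAX(q, a)): a = 9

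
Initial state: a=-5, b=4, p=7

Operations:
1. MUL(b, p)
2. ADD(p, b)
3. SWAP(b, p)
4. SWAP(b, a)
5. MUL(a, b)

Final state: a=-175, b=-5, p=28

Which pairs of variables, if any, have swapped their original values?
None

Comparing initial and final values:
p: 7 → 28
b: 4 → -5
a: -5 → -175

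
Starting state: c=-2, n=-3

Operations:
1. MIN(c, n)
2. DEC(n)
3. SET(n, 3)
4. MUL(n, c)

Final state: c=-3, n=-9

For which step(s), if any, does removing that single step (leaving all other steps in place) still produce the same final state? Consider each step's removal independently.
Step(s) 2

Testing removal of each single step:
Without step 1: final = c=-2, n=-6 (different)
Without step 2: final = c=-3, n=-9 (same)
Without step 3: final = c=-3, n=12 (different)
Without step 4: final = c=-3, n=3 (different)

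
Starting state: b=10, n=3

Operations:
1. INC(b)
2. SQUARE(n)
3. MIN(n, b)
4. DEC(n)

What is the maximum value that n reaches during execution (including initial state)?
9

Values of n at each step:
Initial: n = 3
After step 1: n = 3
After step 2: n = 9 ← maximum
After step 3: n = 9
After step 4: n = 8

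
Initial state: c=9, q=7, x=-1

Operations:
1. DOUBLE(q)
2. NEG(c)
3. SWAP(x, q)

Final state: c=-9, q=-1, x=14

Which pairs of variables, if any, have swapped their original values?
None

Comparing initial and final values:
c: 9 → -9
x: -1 → 14
q: 7 → -1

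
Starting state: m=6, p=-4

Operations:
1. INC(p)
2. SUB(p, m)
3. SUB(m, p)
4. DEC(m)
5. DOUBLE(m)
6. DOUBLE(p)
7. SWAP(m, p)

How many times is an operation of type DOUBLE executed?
2

Counting DOUBLE operations:
Step 5: DOUBLE(m) ← DOUBLE
Step 6: DOUBLE(p) ← DOUBLE
Total: 2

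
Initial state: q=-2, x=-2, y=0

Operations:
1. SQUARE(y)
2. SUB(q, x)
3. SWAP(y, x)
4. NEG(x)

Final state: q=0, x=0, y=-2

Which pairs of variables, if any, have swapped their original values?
(q, y), (x, y)

Comparing initial and final values:
q: -2 → 0
x: -2 → 0
y: 0 → -2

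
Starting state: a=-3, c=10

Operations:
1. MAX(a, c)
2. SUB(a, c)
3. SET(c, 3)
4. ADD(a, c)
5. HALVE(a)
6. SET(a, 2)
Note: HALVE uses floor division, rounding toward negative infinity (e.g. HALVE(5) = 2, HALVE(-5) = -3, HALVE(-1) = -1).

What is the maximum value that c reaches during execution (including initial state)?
10

Values of c at each step:
Initial: c = 10 ← maximum
After step 1: c = 10
After step 2: c = 10
After step 3: c = 3
After step 4: c = 3
After step 5: c = 3
After step 6: c = 3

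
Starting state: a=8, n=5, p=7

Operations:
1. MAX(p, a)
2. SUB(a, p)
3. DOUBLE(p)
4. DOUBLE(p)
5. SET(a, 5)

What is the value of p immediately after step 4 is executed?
p = 32

Tracing p through execution:
Initial: p = 7
After step 1 (MAX(p, a)): p = 8
After step 2 (SUB(a, p)): p = 8
After step 3 (DOUBLE(p)): p = 16
After step 4 (DOUBLE(p)): p = 32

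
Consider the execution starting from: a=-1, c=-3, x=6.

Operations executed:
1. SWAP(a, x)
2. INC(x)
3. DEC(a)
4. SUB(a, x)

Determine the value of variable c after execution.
c = -3

Tracing execution:
Step 1: SWAP(a, x) → c = -3
Step 2: INC(x) → c = -3
Step 3: DEC(a) → c = -3
Step 4: SUB(a, x) → c = -3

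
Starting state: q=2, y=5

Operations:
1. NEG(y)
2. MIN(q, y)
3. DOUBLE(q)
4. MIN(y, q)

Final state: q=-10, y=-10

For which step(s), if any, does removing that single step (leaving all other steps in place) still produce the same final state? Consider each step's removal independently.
None - removing any single step changes the final result

Testing removal of each single step:
Without step 1: final = q=4, y=4 (different)
Without step 2: final = q=4, y=-5 (different)
Without step 3: final = q=-5, y=-5 (different)
Without step 4: final = q=-10, y=-5 (different)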